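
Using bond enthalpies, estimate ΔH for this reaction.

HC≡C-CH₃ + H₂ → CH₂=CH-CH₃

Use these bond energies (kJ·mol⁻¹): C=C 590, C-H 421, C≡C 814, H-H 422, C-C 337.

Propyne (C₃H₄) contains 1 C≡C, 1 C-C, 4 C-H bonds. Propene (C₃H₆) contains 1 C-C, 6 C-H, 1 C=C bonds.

Bonds broken (reactants):
  C≡C: 1 × 814 = 814
  C-C: 1 × 337 = 337
  C-H: 4 × 421 = 1684
  H-H: 1 × 422 = 422
  Σ(broken) = 3257 kJ
Bonds formed (products):
  C-C: 1 × 337 = 337
  C-H: 6 × 421 = 2526
  C=C: 1 × 590 = 590
  Σ(formed) = 3453 kJ
ΔH = Σ(broken) − Σ(formed) = 3257 − 3453 = −196 kJ

ΔH ≈ −196 kJ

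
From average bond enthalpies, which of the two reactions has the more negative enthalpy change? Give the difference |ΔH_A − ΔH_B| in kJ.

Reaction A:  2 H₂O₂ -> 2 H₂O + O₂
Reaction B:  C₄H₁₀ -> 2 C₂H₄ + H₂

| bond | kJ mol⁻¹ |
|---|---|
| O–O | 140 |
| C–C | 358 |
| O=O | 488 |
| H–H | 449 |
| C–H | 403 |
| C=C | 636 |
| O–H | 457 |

Reaction A, by 367 kJ

Reaction A:
  Bonds broken (reactants):
    O–H: 4 × 457 = 1828
    O–O: 2 × 140 = 280
    Σ(broken) = 2108 kJ
  Bonds formed (products):
    O–H: 4 × 457 = 1828
    O=O: 1 × 488 = 488
    Σ(formed) = 2316 kJ
  ΔH_A = 2108 − 2316 = −208 kJ
Reaction B:
  Bonds broken (reactants):
    C–C: 3 × 358 = 1074
    C–H: 10 × 403 = 4030
    Σ(broken) = 5104 kJ
  Bonds formed (products):
    C–H: 8 × 403 = 3224
    C=C: 2 × 636 = 1272
    H–H: 1 × 449 = 449
    Σ(formed) = 4945 kJ
  ΔH_B = 5104 − 4945 = +159 kJ
ΔH_A − ΔH_B = −367 kJ, so reaction A has the more negative ΔH; |ΔH_A − ΔH_B| = 367 kJ.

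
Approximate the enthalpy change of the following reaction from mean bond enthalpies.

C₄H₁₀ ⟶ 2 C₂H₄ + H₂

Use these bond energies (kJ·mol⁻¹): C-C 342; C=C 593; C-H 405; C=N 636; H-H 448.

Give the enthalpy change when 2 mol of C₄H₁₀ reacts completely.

Bonds broken (reactants):
  C-C: 3 × 342 = 1026
  C-H: 10 × 405 = 4050
  Σ(broken) = 5076 kJ
Bonds formed (products):
  C-H: 8 × 405 = 3240
  C=C: 2 × 593 = 1186
  H-H: 1 × 448 = 448
  Σ(formed) = 4874 kJ
ΔH = Σ(broken) − Σ(formed) = 5076 − 4874 = +202 kJ
For 2× the reaction as written: 2 × (+202) = +404 kJ

ΔH = +404 kJ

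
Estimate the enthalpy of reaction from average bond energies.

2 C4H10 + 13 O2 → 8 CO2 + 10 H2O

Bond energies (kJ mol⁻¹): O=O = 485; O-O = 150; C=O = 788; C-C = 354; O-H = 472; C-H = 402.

ΔH ≈ −5579 kJ

Bonds broken (reactants):
  C-C: 6 × 354 = 2124
  C-H: 20 × 402 = 8040
  O=O: 13 × 485 = 6305
  Σ(broken) = 16469 kJ
Bonds formed (products):
  C=O: 16 × 788 = 12608
  O-H: 20 × 472 = 9440
  Σ(formed) = 22048 kJ
ΔH = Σ(broken) − Σ(formed) = 16469 − 22048 = −5579 kJ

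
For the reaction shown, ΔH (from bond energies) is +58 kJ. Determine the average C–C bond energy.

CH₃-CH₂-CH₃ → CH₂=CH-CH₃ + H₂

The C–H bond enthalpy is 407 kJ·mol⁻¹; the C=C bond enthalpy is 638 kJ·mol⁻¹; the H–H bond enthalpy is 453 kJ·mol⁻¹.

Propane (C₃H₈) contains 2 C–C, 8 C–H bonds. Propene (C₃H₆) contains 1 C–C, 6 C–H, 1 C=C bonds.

D(C–C) ≈ 335 kJ/mol

Let D be the C–C bond energy.
Σ(broken) = 2×D + 8×407 = 3256 + 2D
Σ(formed) = 1×D + 6×407 + 1×638 + 1×453 = 3533 + D
ΔH = Σ(broken) − Σ(formed) = (3256 + 2D) − (3533 + D) = −277 + D
Setting this equal to +58 kJ gives D = 335 kJ/mol.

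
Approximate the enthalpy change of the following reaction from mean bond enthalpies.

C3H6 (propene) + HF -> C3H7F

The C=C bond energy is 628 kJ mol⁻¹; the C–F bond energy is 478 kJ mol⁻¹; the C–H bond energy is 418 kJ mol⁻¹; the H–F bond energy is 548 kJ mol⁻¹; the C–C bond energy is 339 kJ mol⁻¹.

Bonds broken (reactants):
  C–C: 1 × 339 = 339
  C–H: 6 × 418 = 2508
  C=C: 1 × 628 = 628
  H–F: 1 × 548 = 548
  Σ(broken) = 4023 kJ
Bonds formed (products):
  C–C: 2 × 339 = 678
  C–F: 1 × 478 = 478
  C–H: 7 × 418 = 2926
  Σ(formed) = 4082 kJ
ΔH = Σ(broken) − Σ(formed) = 4023 − 4082 = −59 kJ

ΔH ≈ −59 kJ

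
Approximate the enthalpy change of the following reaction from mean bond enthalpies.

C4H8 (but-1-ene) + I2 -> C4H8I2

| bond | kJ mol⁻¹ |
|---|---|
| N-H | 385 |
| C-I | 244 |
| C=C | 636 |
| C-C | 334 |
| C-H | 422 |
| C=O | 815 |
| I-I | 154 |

Bonds broken (reactants):
  C-C: 2 × 334 = 668
  C-H: 8 × 422 = 3376
  C=C: 1 × 636 = 636
  I-I: 1 × 154 = 154
  Σ(broken) = 4834 kJ
Bonds formed (products):
  C-C: 3 × 334 = 1002
  C-H: 8 × 422 = 3376
  C-I: 2 × 244 = 488
  Σ(formed) = 4866 kJ
ΔH = Σ(broken) − Σ(formed) = 4834 − 4866 = −32 kJ

ΔH ≈ −32 kJ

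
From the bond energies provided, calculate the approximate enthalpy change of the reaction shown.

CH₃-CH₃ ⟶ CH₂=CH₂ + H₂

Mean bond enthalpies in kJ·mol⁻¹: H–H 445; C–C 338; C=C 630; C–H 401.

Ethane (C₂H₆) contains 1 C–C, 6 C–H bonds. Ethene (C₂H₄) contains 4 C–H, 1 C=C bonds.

ΔH ≈ +65 kJ

Bonds broken (reactants):
  C–C: 1 × 338 = 338
  C–H: 6 × 401 = 2406
  Σ(broken) = 2744 kJ
Bonds formed (products):
  C–H: 4 × 401 = 1604
  C=C: 1 × 630 = 630
  H–H: 1 × 445 = 445
  Σ(formed) = 2679 kJ
ΔH = Σ(broken) − Σ(formed) = 2744 − 2679 = +65 kJ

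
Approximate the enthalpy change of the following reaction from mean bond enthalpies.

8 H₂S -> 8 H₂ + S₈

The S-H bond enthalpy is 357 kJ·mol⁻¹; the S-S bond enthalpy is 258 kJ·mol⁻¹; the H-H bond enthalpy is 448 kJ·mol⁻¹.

Bonds broken (reactants):
  S-H: 16 × 357 = 5712
  Σ(broken) = 5712 kJ
Bonds formed (products):
  H-H: 8 × 448 = 3584
  S-S: 8 × 258 = 2064
  Σ(formed) = 5648 kJ
ΔH = Σ(broken) − Σ(formed) = 5712 − 5648 = +64 kJ

ΔH ≈ +64 kJ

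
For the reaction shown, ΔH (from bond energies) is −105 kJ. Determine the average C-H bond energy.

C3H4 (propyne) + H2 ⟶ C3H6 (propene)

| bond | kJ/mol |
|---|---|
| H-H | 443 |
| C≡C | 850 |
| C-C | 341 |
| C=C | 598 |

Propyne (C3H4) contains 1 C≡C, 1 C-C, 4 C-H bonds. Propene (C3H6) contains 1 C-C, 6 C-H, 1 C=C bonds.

Let D be the C-H bond energy.
Σ(broken) = 1×850 + 1×341 + 4×D + 1×443 = 1634 + 4D
Σ(formed) = 1×341 + 6×D + 1×598 = 939 + 6D
ΔH = Σ(broken) − Σ(formed) = (1634 + 4D) − (939 + 6D) = +695 − 2D
Setting this equal to −105 kJ gives 2D = 800, so D = 400 kJ/mol.

D(C-H) ≈ 400 kJ/mol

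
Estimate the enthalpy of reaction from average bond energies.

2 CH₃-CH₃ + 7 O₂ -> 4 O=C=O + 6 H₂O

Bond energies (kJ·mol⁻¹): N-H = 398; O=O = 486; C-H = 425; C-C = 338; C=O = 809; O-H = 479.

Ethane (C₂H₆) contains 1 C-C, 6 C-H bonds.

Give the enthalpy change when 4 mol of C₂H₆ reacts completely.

Bonds broken (reactants):
  C-C: 2 × 338 = 676
  C-H: 12 × 425 = 5100
  O=O: 7 × 486 = 3402
  Σ(broken) = 9178 kJ
Bonds formed (products):
  C=O: 8 × 809 = 6472
  O-H: 12 × 479 = 5748
  Σ(formed) = 12220 kJ
ΔH = Σ(broken) − Σ(formed) = 9178 − 12220 = −3042 kJ
For 2× the reaction as written: 2 × (−3042) = −6084 kJ

ΔH = −6084 kJ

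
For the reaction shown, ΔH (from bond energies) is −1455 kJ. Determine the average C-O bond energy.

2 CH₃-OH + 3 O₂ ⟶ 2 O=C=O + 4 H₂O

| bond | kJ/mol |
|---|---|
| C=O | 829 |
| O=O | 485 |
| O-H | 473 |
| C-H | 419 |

Let D be the C-O bond energy.
Σ(broken) = 6×419 + 2×D + 2×473 + 3×485 = 4915 + 2D
Σ(formed) = 4×829 + 8×473 = 7100
ΔH = Σ(broken) − Σ(formed) = (4915 + 2D) − (7100) = −2185 + 2D
Setting this equal to −1455 kJ gives 2D = 730, so D = 365 kJ/mol.

D(C-O) ≈ 365 kJ/mol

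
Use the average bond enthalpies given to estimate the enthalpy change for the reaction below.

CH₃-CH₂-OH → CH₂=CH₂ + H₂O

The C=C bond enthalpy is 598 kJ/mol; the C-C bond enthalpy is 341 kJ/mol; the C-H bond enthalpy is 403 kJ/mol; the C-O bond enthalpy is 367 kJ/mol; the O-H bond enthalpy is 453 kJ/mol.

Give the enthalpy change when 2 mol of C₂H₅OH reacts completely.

Bonds broken (reactants):
  C-C: 1 × 341 = 341
  C-H: 5 × 403 = 2015
  C-O: 1 × 367 = 367
  O-H: 1 × 453 = 453
  Σ(broken) = 3176 kJ
Bonds formed (products):
  C-H: 4 × 403 = 1612
  C=C: 1 × 598 = 598
  O-H: 2 × 453 = 906
  Σ(formed) = 3116 kJ
ΔH = Σ(broken) − Σ(formed) = 3176 − 3116 = +60 kJ
For 2× the reaction as written: 2 × (+60) = +120 kJ

ΔH = +120 kJ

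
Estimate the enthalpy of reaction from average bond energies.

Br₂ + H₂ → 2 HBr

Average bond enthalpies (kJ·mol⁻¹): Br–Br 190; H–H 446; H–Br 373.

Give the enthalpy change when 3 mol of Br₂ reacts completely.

Bonds broken (reactants):
  Br–Br: 1 × 190 = 190
  H–H: 1 × 446 = 446
  Σ(broken) = 636 kJ
Bonds formed (products):
  H–Br: 2 × 373 = 746
  Σ(formed) = 746 kJ
ΔH = Σ(broken) − Σ(formed) = 636 − 746 = −110 kJ
For 3× the reaction as written: 3 × (−110) = −330 kJ

ΔH = −330 kJ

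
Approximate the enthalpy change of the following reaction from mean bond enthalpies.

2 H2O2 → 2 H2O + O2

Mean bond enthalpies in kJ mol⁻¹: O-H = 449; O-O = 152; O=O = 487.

ΔH ≈ −183 kJ

Bonds broken (reactants):
  O-H: 4 × 449 = 1796
  O-O: 2 × 152 = 304
  Σ(broken) = 2100 kJ
Bonds formed (products):
  O-H: 4 × 449 = 1796
  O=O: 1 × 487 = 487
  Σ(formed) = 2283 kJ
ΔH = Σ(broken) − Σ(formed) = 2100 − 2283 = −183 kJ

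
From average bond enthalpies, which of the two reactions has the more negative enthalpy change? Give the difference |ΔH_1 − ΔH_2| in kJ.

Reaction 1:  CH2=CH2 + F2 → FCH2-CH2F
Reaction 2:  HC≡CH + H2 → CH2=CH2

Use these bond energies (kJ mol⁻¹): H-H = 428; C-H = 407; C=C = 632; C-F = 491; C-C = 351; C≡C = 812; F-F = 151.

Reaction 1:
  Bonds broken (reactants):
    C-H: 4 × 407 = 1628
    C=C: 1 × 632 = 632
    F-F: 1 × 151 = 151
    Σ(broken) = 2411 kJ
  Bonds formed (products):
    C-C: 1 × 351 = 351
    C-F: 2 × 491 = 982
    C-H: 4 × 407 = 1628
    Σ(formed) = 2961 kJ
  ΔH_1 = 2411 − 2961 = −550 kJ
Reaction 2:
  Bonds broken (reactants):
    C≡C: 1 × 812 = 812
    C-H: 2 × 407 = 814
    H-H: 1 × 428 = 428
    Σ(broken) = 2054 kJ
  Bonds formed (products):
    C-H: 4 × 407 = 1628
    C=C: 1 × 632 = 632
    Σ(formed) = 2260 kJ
  ΔH_2 = 2054 − 2260 = −206 kJ
ΔH_1 − ΔH_2 = −344 kJ, so reaction 1 has the more negative ΔH; |ΔH_1 − ΔH_2| = 344 kJ.

Reaction 1, by 344 kJ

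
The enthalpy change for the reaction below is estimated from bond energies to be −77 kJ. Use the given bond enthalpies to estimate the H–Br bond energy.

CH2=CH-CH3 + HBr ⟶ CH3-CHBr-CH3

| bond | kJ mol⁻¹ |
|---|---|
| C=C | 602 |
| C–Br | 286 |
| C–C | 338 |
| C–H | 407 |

Let D be the H–Br bond energy.
Σ(broken) = 1×338 + 6×407 + 1×602 + 1×D = 3382 + D
Σ(formed) = 1×286 + 2×338 + 7×407 = 3811
ΔH = Σ(broken) − Σ(formed) = (3382 + D) − (3811) = −429 + D
Setting this equal to −77 kJ gives D = 352 kJ/mol.

D(H–Br) ≈ 352 kJ/mol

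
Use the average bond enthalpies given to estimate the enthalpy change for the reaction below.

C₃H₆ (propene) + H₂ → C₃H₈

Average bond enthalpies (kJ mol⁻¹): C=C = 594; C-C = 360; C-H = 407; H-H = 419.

Bonds broken (reactants):
  C-C: 1 × 360 = 360
  C-H: 6 × 407 = 2442
  C=C: 1 × 594 = 594
  H-H: 1 × 419 = 419
  Σ(broken) = 3815 kJ
Bonds formed (products):
  C-C: 2 × 360 = 720
  C-H: 8 × 407 = 3256
  Σ(formed) = 3976 kJ
ΔH = Σ(broken) − Σ(formed) = 3815 − 3976 = −161 kJ

ΔH ≈ −161 kJ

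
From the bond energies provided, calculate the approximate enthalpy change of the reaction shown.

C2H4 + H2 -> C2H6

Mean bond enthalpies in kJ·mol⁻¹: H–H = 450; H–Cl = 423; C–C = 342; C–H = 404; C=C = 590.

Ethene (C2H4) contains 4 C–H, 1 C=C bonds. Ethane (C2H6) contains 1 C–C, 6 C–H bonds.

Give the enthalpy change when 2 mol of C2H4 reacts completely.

ΔH = −220 kJ

Bonds broken (reactants):
  C–H: 4 × 404 = 1616
  C=C: 1 × 590 = 590
  H–H: 1 × 450 = 450
  Σ(broken) = 2656 kJ
Bonds formed (products):
  C–C: 1 × 342 = 342
  C–H: 6 × 404 = 2424
  Σ(formed) = 2766 kJ
ΔH = Σ(broken) − Σ(formed) = 2656 − 2766 = −110 kJ
For 2× the reaction as written: 2 × (−110) = −220 kJ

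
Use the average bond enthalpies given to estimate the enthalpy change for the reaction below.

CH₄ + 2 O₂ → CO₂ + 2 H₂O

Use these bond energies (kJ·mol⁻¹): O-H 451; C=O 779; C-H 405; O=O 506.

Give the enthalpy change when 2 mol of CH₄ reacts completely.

ΔH = −1460 kJ

Bonds broken (reactants):
  C-H: 4 × 405 = 1620
  O=O: 2 × 506 = 1012
  Σ(broken) = 2632 kJ
Bonds formed (products):
  C=O: 2 × 779 = 1558
  O-H: 4 × 451 = 1804
  Σ(formed) = 3362 kJ
ΔH = Σ(broken) − Σ(formed) = 2632 − 3362 = −730 kJ
For 2× the reaction as written: 2 × (−730) = −1460 kJ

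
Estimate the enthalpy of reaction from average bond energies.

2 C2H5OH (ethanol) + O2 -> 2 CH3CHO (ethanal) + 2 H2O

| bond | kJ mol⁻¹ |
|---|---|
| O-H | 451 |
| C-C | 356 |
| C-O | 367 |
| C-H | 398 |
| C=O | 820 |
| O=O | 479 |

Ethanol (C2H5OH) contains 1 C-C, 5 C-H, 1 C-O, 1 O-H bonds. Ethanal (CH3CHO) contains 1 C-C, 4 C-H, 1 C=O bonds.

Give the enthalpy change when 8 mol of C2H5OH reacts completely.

Bonds broken (reactants):
  C-C: 2 × 356 = 712
  C-H: 10 × 398 = 3980
  C-O: 2 × 367 = 734
  O-H: 2 × 451 = 902
  O=O: 1 × 479 = 479
  Σ(broken) = 6807 kJ
Bonds formed (products):
  C-C: 2 × 356 = 712
  C-H: 8 × 398 = 3184
  C=O: 2 × 820 = 1640
  O-H: 4 × 451 = 1804
  Σ(formed) = 7340 kJ
ΔH = Σ(broken) − Σ(formed) = 6807 − 7340 = −533 kJ
For 4× the reaction as written: 4 × (−533) = −2132 kJ

ΔH = −2132 kJ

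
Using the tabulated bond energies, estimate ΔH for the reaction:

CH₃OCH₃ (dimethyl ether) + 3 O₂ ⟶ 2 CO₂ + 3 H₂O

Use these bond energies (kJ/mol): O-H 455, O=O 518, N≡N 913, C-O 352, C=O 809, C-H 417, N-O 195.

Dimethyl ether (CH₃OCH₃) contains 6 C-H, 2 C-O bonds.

Bonds broken (reactants):
  C-H: 6 × 417 = 2502
  C-O: 2 × 352 = 704
  O=O: 3 × 518 = 1554
  Σ(broken) = 4760 kJ
Bonds formed (products):
  C=O: 4 × 809 = 3236
  O-H: 6 × 455 = 2730
  Σ(formed) = 5966 kJ
ΔH = Σ(broken) − Σ(formed) = 4760 − 5966 = −1206 kJ

ΔH ≈ −1206 kJ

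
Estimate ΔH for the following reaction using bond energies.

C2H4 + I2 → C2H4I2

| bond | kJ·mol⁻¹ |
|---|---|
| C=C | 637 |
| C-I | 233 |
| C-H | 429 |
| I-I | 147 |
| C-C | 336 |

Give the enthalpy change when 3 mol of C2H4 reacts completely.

ΔH = −54 kJ

Bonds broken (reactants):
  C-H: 4 × 429 = 1716
  C=C: 1 × 637 = 637
  I-I: 1 × 147 = 147
  Σ(broken) = 2500 kJ
Bonds formed (products):
  C-C: 1 × 336 = 336
  C-H: 4 × 429 = 1716
  C-I: 2 × 233 = 466
  Σ(formed) = 2518 kJ
ΔH = Σ(broken) − Σ(formed) = 2500 − 2518 = −18 kJ
For 3× the reaction as written: 3 × (−18) = −54 kJ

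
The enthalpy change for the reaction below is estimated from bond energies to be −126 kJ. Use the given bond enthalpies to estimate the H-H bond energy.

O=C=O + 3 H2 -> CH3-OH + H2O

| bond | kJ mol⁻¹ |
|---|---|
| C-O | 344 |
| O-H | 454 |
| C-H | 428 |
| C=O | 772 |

D(H-H) ≈ 440 kJ/mol

Let D be the H-H bond energy.
Σ(broken) = 2×772 + 3×D = 1544 + 3D
Σ(formed) = 3×428 + 1×344 + 3×454 = 2990
ΔH = Σ(broken) − Σ(formed) = (1544 + 3D) − (2990) = −1446 + 3D
Setting this equal to −126 kJ gives 3D = 1320, so D = 440 kJ/mol.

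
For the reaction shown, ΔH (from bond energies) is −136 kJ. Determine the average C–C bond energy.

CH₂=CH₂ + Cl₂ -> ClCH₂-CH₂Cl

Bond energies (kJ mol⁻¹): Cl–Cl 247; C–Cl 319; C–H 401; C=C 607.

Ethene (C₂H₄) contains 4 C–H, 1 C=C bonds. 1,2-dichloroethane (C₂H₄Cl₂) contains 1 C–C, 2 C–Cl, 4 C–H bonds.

D(C–C) ≈ 352 kJ/mol

Let D be the C–C bond energy.
Σ(broken) = 4×401 + 1×607 + 1×247 = 2458
Σ(formed) = 1×D + 2×319 + 4×401 = 2242 + D
ΔH = Σ(broken) − Σ(formed) = (2458) − (2242 + D) = +216 − D
Setting this equal to −136 kJ gives D = 352 kJ/mol.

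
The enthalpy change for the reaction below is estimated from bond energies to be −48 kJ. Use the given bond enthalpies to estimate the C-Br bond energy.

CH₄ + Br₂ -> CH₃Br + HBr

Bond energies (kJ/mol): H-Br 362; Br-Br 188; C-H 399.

Let D be the C-Br bond energy.
Σ(broken) = 1×188 + 4×399 = 1784
Σ(formed) = 1×D + 3×399 + 1×362 = 1559 + D
ΔH = Σ(broken) − Σ(formed) = (1784) − (1559 + D) = +225 − D
Setting this equal to −48 kJ gives D = 273 kJ/mol.

D(C-Br) ≈ 273 kJ/mol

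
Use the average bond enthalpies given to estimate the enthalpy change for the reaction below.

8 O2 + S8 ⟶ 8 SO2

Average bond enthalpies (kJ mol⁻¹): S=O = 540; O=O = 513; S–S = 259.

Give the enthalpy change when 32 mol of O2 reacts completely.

Bonds broken (reactants):
  O=O: 8 × 513 = 4104
  S–S: 8 × 259 = 2072
  Σ(broken) = 6176 kJ
Bonds formed (products):
  S=O: 16 × 540 = 8640
  Σ(formed) = 8640 kJ
ΔH = Σ(broken) − Σ(formed) = 6176 − 8640 = −2464 kJ
For 4× the reaction as written: 4 × (−2464) = −9856 kJ

ΔH = −9856 kJ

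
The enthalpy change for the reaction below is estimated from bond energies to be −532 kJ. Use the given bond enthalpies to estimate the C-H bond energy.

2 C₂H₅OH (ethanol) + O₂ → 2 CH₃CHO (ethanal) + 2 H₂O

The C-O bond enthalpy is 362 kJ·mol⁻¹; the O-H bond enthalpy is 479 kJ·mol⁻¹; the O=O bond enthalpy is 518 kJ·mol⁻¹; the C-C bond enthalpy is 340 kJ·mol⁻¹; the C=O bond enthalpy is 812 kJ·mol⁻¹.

Let D be the C-H bond energy.
Σ(broken) = 2×340 + 10×D + 2×362 + 2×479 + 1×518 = 2880 + 10D
Σ(formed) = 2×340 + 8×D + 2×812 + 4×479 = 4220 + 8D
ΔH = Σ(broken) − Σ(formed) = (2880 + 10D) − (4220 + 8D) = −1340 + 2D
Setting this equal to −532 kJ gives 2D = 808, so D = 404 kJ/mol.

D(C-H) ≈ 404 kJ/mol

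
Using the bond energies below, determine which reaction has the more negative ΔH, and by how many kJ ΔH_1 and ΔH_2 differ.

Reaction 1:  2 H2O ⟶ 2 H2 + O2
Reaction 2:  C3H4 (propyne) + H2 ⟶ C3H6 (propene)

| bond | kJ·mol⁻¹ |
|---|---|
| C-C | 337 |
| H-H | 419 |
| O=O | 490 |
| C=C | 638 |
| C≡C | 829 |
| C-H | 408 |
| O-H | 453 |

Reaction 2, by 690 kJ

Reaction 1:
  Bonds broken (reactants):
    O-H: 4 × 453 = 1812
    Σ(broken) = 1812 kJ
  Bonds formed (products):
    H-H: 2 × 419 = 838
    O=O: 1 × 490 = 490
    Σ(formed) = 1328 kJ
  ΔH_1 = 1812 − 1328 = +484 kJ
Reaction 2:
  Bonds broken (reactants):
    C≡C: 1 × 829 = 829
    C-C: 1 × 337 = 337
    C-H: 4 × 408 = 1632
    H-H: 1 × 419 = 419
    Σ(broken) = 3217 kJ
  Bonds formed (products):
    C-C: 1 × 337 = 337
    C-H: 6 × 408 = 2448
    C=C: 1 × 638 = 638
    Σ(formed) = 3423 kJ
  ΔH_2 = 3217 − 3423 = −206 kJ
ΔH_1 − ΔH_2 = +690 kJ, so reaction 2 has the more negative ΔH; |ΔH_1 − ΔH_2| = 690 kJ.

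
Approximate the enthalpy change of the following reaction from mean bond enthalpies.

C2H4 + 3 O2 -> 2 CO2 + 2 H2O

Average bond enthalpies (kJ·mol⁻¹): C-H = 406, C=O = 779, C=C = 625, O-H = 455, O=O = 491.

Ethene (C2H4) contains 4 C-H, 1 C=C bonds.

Bonds broken (reactants):
  C-H: 4 × 406 = 1624
  C=C: 1 × 625 = 625
  O=O: 3 × 491 = 1473
  Σ(broken) = 3722 kJ
Bonds formed (products):
  C=O: 4 × 779 = 3116
  O-H: 4 × 455 = 1820
  Σ(formed) = 4936 kJ
ΔH = Σ(broken) − Σ(formed) = 3722 − 4936 = −1214 kJ

ΔH ≈ −1214 kJ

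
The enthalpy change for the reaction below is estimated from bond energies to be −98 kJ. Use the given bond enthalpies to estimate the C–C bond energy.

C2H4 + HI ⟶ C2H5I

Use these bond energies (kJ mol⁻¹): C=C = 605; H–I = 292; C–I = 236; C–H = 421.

Let D be the C–C bond energy.
Σ(broken) = 4×421 + 1×605 + 1×292 = 2581
Σ(formed) = 1×D + 5×421 + 1×236 = 2341 + D
ΔH = Σ(broken) − Σ(formed) = (2581) − (2341 + D) = +240 − D
Setting this equal to −98 kJ gives D = 338 kJ/mol.

D(C–C) ≈ 338 kJ/mol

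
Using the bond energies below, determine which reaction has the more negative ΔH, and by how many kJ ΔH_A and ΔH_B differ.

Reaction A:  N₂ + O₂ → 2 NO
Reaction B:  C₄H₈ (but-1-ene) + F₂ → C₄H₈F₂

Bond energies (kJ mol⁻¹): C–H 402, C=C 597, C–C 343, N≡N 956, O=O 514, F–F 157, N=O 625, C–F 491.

Reaction A:
  Bonds broken (reactants):
    N≡N: 1 × 956 = 956
    O=O: 1 × 514 = 514
    Σ(broken) = 1470 kJ
  Bonds formed (products):
    N=O: 2 × 625 = 1250
    Σ(formed) = 1250 kJ
  ΔH_A = 1470 − 1250 = +220 kJ
Reaction B:
  Bonds broken (reactants):
    C–C: 2 × 343 = 686
    C–H: 8 × 402 = 3216
    C=C: 1 × 597 = 597
    F–F: 1 × 157 = 157
    Σ(broken) = 4656 kJ
  Bonds formed (products):
    C–C: 3 × 343 = 1029
    C–F: 2 × 491 = 982
    C–H: 8 × 402 = 3216
    Σ(formed) = 5227 kJ
  ΔH_B = 4656 − 5227 = −571 kJ
ΔH_A − ΔH_B = +791 kJ, so reaction B has the more negative ΔH; |ΔH_A − ΔH_B| = 791 kJ.

Reaction B, by 791 kJ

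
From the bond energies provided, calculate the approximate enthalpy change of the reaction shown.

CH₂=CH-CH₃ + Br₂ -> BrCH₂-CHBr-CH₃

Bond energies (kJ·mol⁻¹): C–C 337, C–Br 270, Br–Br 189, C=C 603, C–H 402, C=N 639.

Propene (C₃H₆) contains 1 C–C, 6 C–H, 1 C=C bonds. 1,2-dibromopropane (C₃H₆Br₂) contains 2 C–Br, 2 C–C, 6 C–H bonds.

Bonds broken (reactants):
  Br–Br: 1 × 189 = 189
  C–C: 1 × 337 = 337
  C–H: 6 × 402 = 2412
  C=C: 1 × 603 = 603
  Σ(broken) = 3541 kJ
Bonds formed (products):
  C–Br: 2 × 270 = 540
  C–C: 2 × 337 = 674
  C–H: 6 × 402 = 2412
  Σ(formed) = 3626 kJ
ΔH = Σ(broken) − Σ(formed) = 3541 − 3626 = −85 kJ

ΔH ≈ −85 kJ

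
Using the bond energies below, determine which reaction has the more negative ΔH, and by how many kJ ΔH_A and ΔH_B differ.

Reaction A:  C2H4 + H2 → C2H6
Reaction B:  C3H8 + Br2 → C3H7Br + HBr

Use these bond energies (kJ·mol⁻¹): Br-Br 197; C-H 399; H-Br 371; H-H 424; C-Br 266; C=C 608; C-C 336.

Reaction A, by 61 kJ

Reaction A:
  Bonds broken (reactants):
    C-H: 4 × 399 = 1596
    C=C: 1 × 608 = 608
    H-H: 1 × 424 = 424
    Σ(broken) = 2628 kJ
  Bonds formed (products):
    C-C: 1 × 336 = 336
    C-H: 6 × 399 = 2394
    Σ(formed) = 2730 kJ
  ΔH_A = 2628 − 2730 = −102 kJ
Reaction B:
  Bonds broken (reactants):
    Br-Br: 1 × 197 = 197
    C-C: 2 × 336 = 672
    C-H: 8 × 399 = 3192
    Σ(broken) = 4061 kJ
  Bonds formed (products):
    C-Br: 1 × 266 = 266
    C-C: 2 × 336 = 672
    C-H: 7 × 399 = 2793
    H-Br: 1 × 371 = 371
    Σ(formed) = 4102 kJ
  ΔH_B = 4061 − 4102 = −41 kJ
ΔH_A − ΔH_B = −61 kJ, so reaction A has the more negative ΔH; |ΔH_A − ΔH_B| = 61 kJ.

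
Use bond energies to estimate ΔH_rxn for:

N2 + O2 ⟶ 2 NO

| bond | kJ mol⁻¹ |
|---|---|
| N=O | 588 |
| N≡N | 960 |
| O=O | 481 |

Bonds broken (reactants):
  N≡N: 1 × 960 = 960
  O=O: 1 × 481 = 481
  Σ(broken) = 1441 kJ
Bonds formed (products):
  N=O: 2 × 588 = 1176
  Σ(formed) = 1176 kJ
ΔH = Σ(broken) − Σ(formed) = 1441 − 1176 = +265 kJ

ΔH ≈ +265 kJ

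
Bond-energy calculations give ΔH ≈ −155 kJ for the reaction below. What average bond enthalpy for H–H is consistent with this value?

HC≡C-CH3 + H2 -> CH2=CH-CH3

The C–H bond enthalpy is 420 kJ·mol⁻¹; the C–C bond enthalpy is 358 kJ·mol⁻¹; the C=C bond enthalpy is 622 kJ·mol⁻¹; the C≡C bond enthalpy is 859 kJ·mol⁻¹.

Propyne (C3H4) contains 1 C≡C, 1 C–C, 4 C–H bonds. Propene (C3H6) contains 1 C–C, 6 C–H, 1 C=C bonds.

D(H–H) ≈ 448 kJ/mol

Let D be the H–H bond energy.
Σ(broken) = 1×859 + 1×358 + 4×420 + 1×D = 2897 + D
Σ(formed) = 1×358 + 6×420 + 1×622 = 3500
ΔH = Σ(broken) − Σ(formed) = (2897 + D) − (3500) = −603 + D
Setting this equal to −155 kJ gives D = 448 kJ/mol.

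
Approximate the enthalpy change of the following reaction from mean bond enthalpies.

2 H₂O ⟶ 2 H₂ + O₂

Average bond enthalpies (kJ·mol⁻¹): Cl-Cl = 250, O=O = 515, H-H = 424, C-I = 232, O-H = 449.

ΔH ≈ +433 kJ

Bonds broken (reactants):
  O-H: 4 × 449 = 1796
  Σ(broken) = 1796 kJ
Bonds formed (products):
  H-H: 2 × 424 = 848
  O=O: 1 × 515 = 515
  Σ(formed) = 1363 kJ
ΔH = Σ(broken) − Σ(formed) = 1796 − 1363 = +433 kJ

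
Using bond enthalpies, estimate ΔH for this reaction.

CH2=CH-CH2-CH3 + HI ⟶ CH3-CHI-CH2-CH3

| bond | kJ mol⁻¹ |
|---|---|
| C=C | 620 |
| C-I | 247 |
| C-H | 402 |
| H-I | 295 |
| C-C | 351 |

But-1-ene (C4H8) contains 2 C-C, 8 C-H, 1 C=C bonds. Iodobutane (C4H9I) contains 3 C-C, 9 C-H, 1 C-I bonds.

Bonds broken (reactants):
  C-C: 2 × 351 = 702
  C-H: 8 × 402 = 3216
  C=C: 1 × 620 = 620
  H-I: 1 × 295 = 295
  Σ(broken) = 4833 kJ
Bonds formed (products):
  C-C: 3 × 351 = 1053
  C-H: 9 × 402 = 3618
  C-I: 1 × 247 = 247
  Σ(formed) = 4918 kJ
ΔH = Σ(broken) − Σ(formed) = 4833 − 4918 = −85 kJ

ΔH ≈ −85 kJ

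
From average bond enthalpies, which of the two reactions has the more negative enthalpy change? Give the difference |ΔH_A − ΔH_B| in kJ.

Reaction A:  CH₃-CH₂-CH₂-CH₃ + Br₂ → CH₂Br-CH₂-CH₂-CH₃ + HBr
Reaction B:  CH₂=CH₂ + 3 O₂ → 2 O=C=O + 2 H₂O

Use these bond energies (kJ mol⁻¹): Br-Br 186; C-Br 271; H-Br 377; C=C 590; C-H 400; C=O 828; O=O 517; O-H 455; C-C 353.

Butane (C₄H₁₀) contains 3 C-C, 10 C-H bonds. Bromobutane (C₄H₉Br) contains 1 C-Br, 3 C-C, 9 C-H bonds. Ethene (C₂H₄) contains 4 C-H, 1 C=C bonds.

Reaction B, by 1329 kJ

Reaction A:
  Bonds broken (reactants):
    Br-Br: 1 × 186 = 186
    C-C: 3 × 353 = 1059
    C-H: 10 × 400 = 4000
    Σ(broken) = 5245 kJ
  Bonds formed (products):
    C-Br: 1 × 271 = 271
    C-C: 3 × 353 = 1059
    C-H: 9 × 400 = 3600
    H-Br: 1 × 377 = 377
    Σ(formed) = 5307 kJ
  ΔH_A = 5245 − 5307 = −62 kJ
Reaction B:
  Bonds broken (reactants):
    C-H: 4 × 400 = 1600
    C=C: 1 × 590 = 590
    O=O: 3 × 517 = 1551
    Σ(broken) = 3741 kJ
  Bonds formed (products):
    C=O: 4 × 828 = 3312
    O-H: 4 × 455 = 1820
    Σ(formed) = 5132 kJ
  ΔH_B = 3741 − 5132 = −1391 kJ
ΔH_A − ΔH_B = +1329 kJ, so reaction B has the more negative ΔH; |ΔH_A − ΔH_B| = 1329 kJ.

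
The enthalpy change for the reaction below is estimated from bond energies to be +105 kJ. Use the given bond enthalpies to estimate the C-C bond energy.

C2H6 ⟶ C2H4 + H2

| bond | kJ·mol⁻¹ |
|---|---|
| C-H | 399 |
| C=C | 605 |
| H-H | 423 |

D(C-C) ≈ 335 kJ/mol

Let D be the C-C bond energy.
Σ(broken) = 1×D + 6×399 = 2394 + D
Σ(formed) = 4×399 + 1×605 + 1×423 = 2624
ΔH = Σ(broken) − Σ(formed) = (2394 + D) − (2624) = −230 + D
Setting this equal to +105 kJ gives D = 335 kJ/mol.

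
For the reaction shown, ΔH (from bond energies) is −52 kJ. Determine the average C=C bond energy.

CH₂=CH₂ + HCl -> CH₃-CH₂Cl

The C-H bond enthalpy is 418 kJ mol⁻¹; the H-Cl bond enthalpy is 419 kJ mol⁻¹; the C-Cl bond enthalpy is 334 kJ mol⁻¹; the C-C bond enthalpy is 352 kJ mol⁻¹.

Let D be the C=C bond energy.
Σ(broken) = 4×418 + 1×D + 1×419 = 2091 + D
Σ(formed) = 1×352 + 1×334 + 5×418 = 2776
ΔH = Σ(broken) − Σ(formed) = (2091 + D) − (2776) = −685 + D
Setting this equal to −52 kJ gives D = 633 kJ/mol.

D(C=C) ≈ 633 kJ/mol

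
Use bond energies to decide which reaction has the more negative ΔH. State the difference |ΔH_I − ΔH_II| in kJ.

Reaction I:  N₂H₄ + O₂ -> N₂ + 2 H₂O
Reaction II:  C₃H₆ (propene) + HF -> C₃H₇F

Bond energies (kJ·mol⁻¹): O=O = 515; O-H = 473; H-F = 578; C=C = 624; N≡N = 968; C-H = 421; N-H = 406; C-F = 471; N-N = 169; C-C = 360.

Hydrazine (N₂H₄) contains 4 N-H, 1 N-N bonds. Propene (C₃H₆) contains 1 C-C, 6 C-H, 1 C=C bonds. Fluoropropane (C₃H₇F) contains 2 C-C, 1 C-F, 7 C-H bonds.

Reaction I:
  Bonds broken (reactants):
    N-H: 4 × 406 = 1624
    N-N: 1 × 169 = 169
    O=O: 1 × 515 = 515
    Σ(broken) = 2308 kJ
  Bonds formed (products):
    N≡N: 1 × 968 = 968
    O-H: 4 × 473 = 1892
    Σ(formed) = 2860 kJ
  ΔH_I = 2308 − 2860 = −552 kJ
Reaction II:
  Bonds broken (reactants):
    C-C: 1 × 360 = 360
    C-H: 6 × 421 = 2526
    C=C: 1 × 624 = 624
    H-F: 1 × 578 = 578
    Σ(broken) = 4088 kJ
  Bonds formed (products):
    C-C: 2 × 360 = 720
    C-F: 1 × 471 = 471
    C-H: 7 × 421 = 2947
    Σ(formed) = 4138 kJ
  ΔH_II = 4088 − 4138 = −50 kJ
ΔH_I − ΔH_II = −502 kJ, so reaction I has the more negative ΔH; |ΔH_I − ΔH_II| = 502 kJ.

Reaction I, by 502 kJ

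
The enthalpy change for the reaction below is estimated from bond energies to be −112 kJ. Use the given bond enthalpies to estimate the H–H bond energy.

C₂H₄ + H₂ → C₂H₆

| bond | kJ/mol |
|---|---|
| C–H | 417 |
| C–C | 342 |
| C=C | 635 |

Let D be the H–H bond energy.
Σ(broken) = 4×417 + 1×635 + 1×D = 2303 + D
Σ(formed) = 1×342 + 6×417 = 2844
ΔH = Σ(broken) − Σ(formed) = (2303 + D) − (2844) = −541 + D
Setting this equal to −112 kJ gives D = 429 kJ/mol.

D(H–H) ≈ 429 kJ/mol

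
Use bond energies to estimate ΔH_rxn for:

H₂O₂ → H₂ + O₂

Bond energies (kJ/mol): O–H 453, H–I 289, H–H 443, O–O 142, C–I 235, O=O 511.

ΔH ≈ +94 kJ

Bonds broken (reactants):
  O–H: 2 × 453 = 906
  O–O: 1 × 142 = 142
  Σ(broken) = 1048 kJ
Bonds formed (products):
  H–H: 1 × 443 = 443
  O=O: 1 × 511 = 511
  Σ(formed) = 954 kJ
ΔH = Σ(broken) − Σ(formed) = 1048 − 954 = +94 kJ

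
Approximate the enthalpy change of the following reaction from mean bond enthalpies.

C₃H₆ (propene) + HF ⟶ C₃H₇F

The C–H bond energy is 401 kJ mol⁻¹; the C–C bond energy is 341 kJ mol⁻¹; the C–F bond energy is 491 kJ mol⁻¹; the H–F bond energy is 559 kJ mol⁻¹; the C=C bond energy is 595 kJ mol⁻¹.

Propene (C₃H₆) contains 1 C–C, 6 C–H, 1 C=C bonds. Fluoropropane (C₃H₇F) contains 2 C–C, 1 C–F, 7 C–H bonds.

Bonds broken (reactants):
  C–C: 1 × 341 = 341
  C–H: 6 × 401 = 2406
  C=C: 1 × 595 = 595
  H–F: 1 × 559 = 559
  Σ(broken) = 3901 kJ
Bonds formed (products):
  C–C: 2 × 341 = 682
  C–F: 1 × 491 = 491
  C–H: 7 × 401 = 2807
  Σ(formed) = 3980 kJ
ΔH = Σ(broken) − Σ(formed) = 3901 − 3980 = −79 kJ

ΔH ≈ −79 kJ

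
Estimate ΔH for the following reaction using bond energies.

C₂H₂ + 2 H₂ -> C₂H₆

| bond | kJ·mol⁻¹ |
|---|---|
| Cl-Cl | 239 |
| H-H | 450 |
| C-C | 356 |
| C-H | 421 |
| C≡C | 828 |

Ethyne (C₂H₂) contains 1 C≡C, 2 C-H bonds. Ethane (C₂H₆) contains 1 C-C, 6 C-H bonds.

ΔH ≈ −312 kJ

Bonds broken (reactants):
  C≡C: 1 × 828 = 828
  C-H: 2 × 421 = 842
  H-H: 2 × 450 = 900
  Σ(broken) = 2570 kJ
Bonds formed (products):
  C-C: 1 × 356 = 356
  C-H: 6 × 421 = 2526
  Σ(formed) = 2882 kJ
ΔH = Σ(broken) − Σ(formed) = 2570 − 2882 = −312 kJ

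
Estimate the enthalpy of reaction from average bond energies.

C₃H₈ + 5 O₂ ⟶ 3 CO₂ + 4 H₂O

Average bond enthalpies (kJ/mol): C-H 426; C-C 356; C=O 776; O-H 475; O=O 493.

ΔH ≈ −1871 kJ

Bonds broken (reactants):
  C-C: 2 × 356 = 712
  C-H: 8 × 426 = 3408
  O=O: 5 × 493 = 2465
  Σ(broken) = 6585 kJ
Bonds formed (products):
  C=O: 6 × 776 = 4656
  O-H: 8 × 475 = 3800
  Σ(formed) = 8456 kJ
ΔH = Σ(broken) − Σ(formed) = 6585 − 8456 = −1871 kJ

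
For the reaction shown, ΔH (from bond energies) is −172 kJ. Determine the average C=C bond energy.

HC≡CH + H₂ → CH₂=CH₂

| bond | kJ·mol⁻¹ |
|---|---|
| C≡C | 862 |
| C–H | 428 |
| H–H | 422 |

Let D be the C=C bond energy.
Σ(broken) = 1×862 + 2×428 + 1×422 = 2140
Σ(formed) = 4×428 + 1×D = 1712 + D
ΔH = Σ(broken) − Σ(formed) = (2140) − (1712 + D) = +428 − D
Setting this equal to −172 kJ gives D = 600 kJ/mol.

D(C=C) ≈ 600 kJ/mol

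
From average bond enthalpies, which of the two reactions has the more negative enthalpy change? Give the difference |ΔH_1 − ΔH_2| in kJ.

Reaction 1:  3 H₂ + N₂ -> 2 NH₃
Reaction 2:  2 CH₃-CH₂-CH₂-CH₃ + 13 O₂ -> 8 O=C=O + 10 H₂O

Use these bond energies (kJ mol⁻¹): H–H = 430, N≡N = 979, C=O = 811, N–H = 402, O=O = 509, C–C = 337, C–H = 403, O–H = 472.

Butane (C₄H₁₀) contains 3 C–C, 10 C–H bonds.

Reaction 2, by 5574 kJ

Reaction 1:
  Bonds broken (reactants):
    H–H: 3 × 430 = 1290
    N≡N: 1 × 979 = 979
    Σ(broken) = 2269 kJ
  Bonds formed (products):
    N–H: 6 × 402 = 2412
    Σ(formed) = 2412 kJ
  ΔH_1 = 2269 − 2412 = −143 kJ
Reaction 2:
  Bonds broken (reactants):
    C–C: 6 × 337 = 2022
    C–H: 20 × 403 = 8060
    O=O: 13 × 509 = 6617
    Σ(broken) = 16699 kJ
  Bonds formed (products):
    C=O: 16 × 811 = 12976
    O–H: 20 × 472 = 9440
    Σ(formed) = 22416 kJ
  ΔH_2 = 16699 − 22416 = −5717 kJ
ΔH_1 − ΔH_2 = +5574 kJ, so reaction 2 has the more negative ΔH; |ΔH_1 − ΔH_2| = 5574 kJ.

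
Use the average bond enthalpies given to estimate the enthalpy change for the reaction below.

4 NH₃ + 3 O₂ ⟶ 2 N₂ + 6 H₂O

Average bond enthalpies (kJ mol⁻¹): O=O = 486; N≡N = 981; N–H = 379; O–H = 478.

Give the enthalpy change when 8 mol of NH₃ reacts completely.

Bonds broken (reactants):
  N–H: 12 × 379 = 4548
  O=O: 3 × 486 = 1458
  Σ(broken) = 6006 kJ
Bonds formed (products):
  N≡N: 2 × 981 = 1962
  O–H: 12 × 478 = 5736
  Σ(formed) = 7698 kJ
ΔH = Σ(broken) − Σ(formed) = 6006 − 7698 = −1692 kJ
For 2× the reaction as written: 2 × (−1692) = −3384 kJ

ΔH = −3384 kJ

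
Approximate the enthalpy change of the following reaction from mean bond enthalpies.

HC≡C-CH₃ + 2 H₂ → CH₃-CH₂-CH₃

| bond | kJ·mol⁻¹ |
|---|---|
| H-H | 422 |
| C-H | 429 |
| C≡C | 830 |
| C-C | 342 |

ΔH ≈ −384 kJ

Bonds broken (reactants):
  C≡C: 1 × 830 = 830
  C-C: 1 × 342 = 342
  C-H: 4 × 429 = 1716
  H-H: 2 × 422 = 844
  Σ(broken) = 3732 kJ
Bonds formed (products):
  C-C: 2 × 342 = 684
  C-H: 8 × 429 = 3432
  Σ(formed) = 4116 kJ
ΔH = Σ(broken) − Σ(formed) = 3732 − 4116 = −384 kJ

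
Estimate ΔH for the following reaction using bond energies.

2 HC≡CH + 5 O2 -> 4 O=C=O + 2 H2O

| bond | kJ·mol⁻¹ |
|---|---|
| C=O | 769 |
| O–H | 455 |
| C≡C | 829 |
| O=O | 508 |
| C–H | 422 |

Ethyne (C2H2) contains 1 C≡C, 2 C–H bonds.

Bonds broken (reactants):
  C≡C: 2 × 829 = 1658
  C–H: 4 × 422 = 1688
  O=O: 5 × 508 = 2540
  Σ(broken) = 5886 kJ
Bonds formed (products):
  C=O: 8 × 769 = 6152
  O–H: 4 × 455 = 1820
  Σ(formed) = 7972 kJ
ΔH = Σ(broken) − Σ(formed) = 5886 − 7972 = −2086 kJ

ΔH ≈ −2086 kJ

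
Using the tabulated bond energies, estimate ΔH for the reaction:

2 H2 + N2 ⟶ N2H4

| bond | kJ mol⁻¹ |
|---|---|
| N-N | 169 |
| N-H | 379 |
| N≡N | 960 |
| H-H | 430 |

ΔH ≈ +135 kJ

Bonds broken (reactants):
  H-H: 2 × 430 = 860
  N≡N: 1 × 960 = 960
  Σ(broken) = 1820 kJ
Bonds formed (products):
  N-H: 4 × 379 = 1516
  N-N: 1 × 169 = 169
  Σ(formed) = 1685 kJ
ΔH = Σ(broken) − Σ(formed) = 1820 − 1685 = +135 kJ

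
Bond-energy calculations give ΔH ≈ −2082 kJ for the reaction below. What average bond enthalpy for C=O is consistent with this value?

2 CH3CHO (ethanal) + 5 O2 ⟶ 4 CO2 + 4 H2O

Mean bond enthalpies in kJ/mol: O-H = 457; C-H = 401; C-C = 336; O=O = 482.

D(C=O) ≈ 786 kJ/mol

Let D be the C=O bond energy.
Σ(broken) = 2×336 + 8×401 + 2×D + 5×482 = 6290 + 2D
Σ(formed) = 8×D + 8×457 = 3656 + 8D
ΔH = Σ(broken) − Σ(formed) = (6290 + 2D) − (3656 + 8D) = +2634 − 6D
Setting this equal to −2082 kJ gives 6D = 4716, so D = 786 kJ/mol.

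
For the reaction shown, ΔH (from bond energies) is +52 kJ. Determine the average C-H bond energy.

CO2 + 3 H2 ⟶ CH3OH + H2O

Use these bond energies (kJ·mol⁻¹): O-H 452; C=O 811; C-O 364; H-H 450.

D(C-H) ≈ 400 kJ/mol

Let D be the C-H bond energy.
Σ(broken) = 2×811 + 3×450 = 2972
Σ(formed) = 3×D + 1×364 + 3×452 = 1720 + 3D
ΔH = Σ(broken) − Σ(formed) = (2972) − (1720 + 3D) = +1252 − 3D
Setting this equal to +52 kJ gives 3D = 1200, so D = 400 kJ/mol.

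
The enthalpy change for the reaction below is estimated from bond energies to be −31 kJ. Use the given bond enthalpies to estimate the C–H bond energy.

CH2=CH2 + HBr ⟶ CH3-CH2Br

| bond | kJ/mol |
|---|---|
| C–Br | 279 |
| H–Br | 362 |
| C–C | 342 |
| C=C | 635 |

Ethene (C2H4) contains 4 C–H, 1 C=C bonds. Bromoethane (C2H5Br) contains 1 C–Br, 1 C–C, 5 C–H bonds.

D(C–H) ≈ 407 kJ/mol

Let D be the C–H bond energy.
Σ(broken) = 4×D + 1×635 + 1×362 = 997 + 4D
Σ(formed) = 1×279 + 1×342 + 5×D = 621 + 5D
ΔH = Σ(broken) − Σ(formed) = (997 + 4D) − (621 + 5D) = +376 − D
Setting this equal to −31 kJ gives D = 407 kJ/mol.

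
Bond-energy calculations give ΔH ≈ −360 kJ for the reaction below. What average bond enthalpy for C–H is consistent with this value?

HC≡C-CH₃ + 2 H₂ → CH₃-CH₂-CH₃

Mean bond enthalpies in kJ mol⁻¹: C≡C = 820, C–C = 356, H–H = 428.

D(C–H) ≈ 420 kJ/mol

Let D be the C–H bond energy.
Σ(broken) = 1×820 + 1×356 + 4×D + 2×428 = 2032 + 4D
Σ(formed) = 2×356 + 8×D = 712 + 8D
ΔH = Σ(broken) − Σ(formed) = (2032 + 4D) − (712 + 8D) = +1320 − 4D
Setting this equal to −360 kJ gives 4D = 1680, so D = 420 kJ/mol.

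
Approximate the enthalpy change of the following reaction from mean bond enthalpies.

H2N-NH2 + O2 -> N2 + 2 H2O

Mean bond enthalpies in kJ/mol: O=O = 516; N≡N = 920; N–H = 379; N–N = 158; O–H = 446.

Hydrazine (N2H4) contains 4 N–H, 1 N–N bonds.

ΔH ≈ −514 kJ

Bonds broken (reactants):
  N–H: 4 × 379 = 1516
  N–N: 1 × 158 = 158
  O=O: 1 × 516 = 516
  Σ(broken) = 2190 kJ
Bonds formed (products):
  N≡N: 1 × 920 = 920
  O–H: 4 × 446 = 1784
  Σ(formed) = 2704 kJ
ΔH = Σ(broken) − Σ(formed) = 2190 − 2704 = −514 kJ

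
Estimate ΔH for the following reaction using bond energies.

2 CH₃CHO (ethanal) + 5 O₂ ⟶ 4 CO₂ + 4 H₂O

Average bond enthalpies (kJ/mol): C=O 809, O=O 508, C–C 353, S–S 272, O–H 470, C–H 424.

ΔH ≈ −1976 kJ

Bonds broken (reactants):
  C–C: 2 × 353 = 706
  C–H: 8 × 424 = 3392
  C=O: 2 × 809 = 1618
  O=O: 5 × 508 = 2540
  Σ(broken) = 8256 kJ
Bonds formed (products):
  C=O: 8 × 809 = 6472
  O–H: 8 × 470 = 3760
  Σ(formed) = 10232 kJ
ΔH = Σ(broken) − Σ(formed) = 8256 − 10232 = −1976 kJ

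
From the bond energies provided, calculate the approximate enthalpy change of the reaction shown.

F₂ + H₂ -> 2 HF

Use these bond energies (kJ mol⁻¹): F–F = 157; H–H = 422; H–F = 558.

ΔH ≈ −537 kJ

Bonds broken (reactants):
  F–F: 1 × 157 = 157
  H–H: 1 × 422 = 422
  Σ(broken) = 579 kJ
Bonds formed (products):
  H–F: 2 × 558 = 1116
  Σ(formed) = 1116 kJ
ΔH = Σ(broken) − Σ(formed) = 579 − 1116 = −537 kJ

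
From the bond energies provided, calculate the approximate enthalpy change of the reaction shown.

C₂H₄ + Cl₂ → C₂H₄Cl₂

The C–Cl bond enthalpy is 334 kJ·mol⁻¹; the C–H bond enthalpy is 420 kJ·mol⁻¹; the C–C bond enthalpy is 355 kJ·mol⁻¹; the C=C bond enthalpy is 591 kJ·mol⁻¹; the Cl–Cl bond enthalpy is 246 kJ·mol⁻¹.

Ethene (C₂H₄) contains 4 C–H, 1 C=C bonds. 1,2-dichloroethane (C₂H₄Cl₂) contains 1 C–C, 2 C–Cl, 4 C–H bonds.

Bonds broken (reactants):
  C–H: 4 × 420 = 1680
  C=C: 1 × 591 = 591
  Cl–Cl: 1 × 246 = 246
  Σ(broken) = 2517 kJ
Bonds formed (products):
  C–C: 1 × 355 = 355
  C–Cl: 2 × 334 = 668
  C–H: 4 × 420 = 1680
  Σ(formed) = 2703 kJ
ΔH = Σ(broken) − Σ(formed) = 2517 − 2703 = −186 kJ

ΔH ≈ −186 kJ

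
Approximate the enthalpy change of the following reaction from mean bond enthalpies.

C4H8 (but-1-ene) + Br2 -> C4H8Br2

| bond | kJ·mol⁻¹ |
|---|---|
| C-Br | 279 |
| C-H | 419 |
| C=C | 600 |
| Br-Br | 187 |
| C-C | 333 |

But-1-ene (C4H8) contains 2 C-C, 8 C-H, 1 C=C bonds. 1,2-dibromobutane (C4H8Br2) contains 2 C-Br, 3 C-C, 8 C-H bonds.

Bonds broken (reactants):
  Br-Br: 1 × 187 = 187
  C-C: 2 × 333 = 666
  C-H: 8 × 419 = 3352
  C=C: 1 × 600 = 600
  Σ(broken) = 4805 kJ
Bonds formed (products):
  C-Br: 2 × 279 = 558
  C-C: 3 × 333 = 999
  C-H: 8 × 419 = 3352
  Σ(formed) = 4909 kJ
ΔH = Σ(broken) − Σ(formed) = 4805 − 4909 = −104 kJ

ΔH ≈ −104 kJ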